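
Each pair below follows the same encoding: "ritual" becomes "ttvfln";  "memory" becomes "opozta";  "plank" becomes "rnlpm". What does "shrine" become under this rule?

The rule splits by letter class: vowels +11, consonants +2.
Applying it to shrine: s(cons)+2=u, h(cons)+2=j, r(cons)+2=t, i(vowel)+11=t, n(cons)+2=p, e(vowel)+11=p.

ujttpp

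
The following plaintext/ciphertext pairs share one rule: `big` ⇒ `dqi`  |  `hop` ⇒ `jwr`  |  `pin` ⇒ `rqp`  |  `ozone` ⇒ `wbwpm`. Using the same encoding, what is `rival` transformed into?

The shift depends on letter class: consonant b→d is +2, but vowel i→q is +8. Two shifts are in play — +8 for a/e/i/o/u, +2 for every other letter.
Applying it to rival: r(cons)+2=t, i(vowel)+8=q, v(cons)+2=x, a(vowel)+8=i, l(cons)+2=n.

tqxin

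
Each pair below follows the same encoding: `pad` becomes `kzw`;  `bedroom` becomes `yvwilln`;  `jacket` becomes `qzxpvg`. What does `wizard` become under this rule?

Each pair mirrors across the alphabet (p↔k, a↔z, d↔w): positions sum to 25. Letters are reflected about the middle of the alphabet (position → 25−position): Atbash.
On wizard: w↔d, i↔r, z↔a, a↔z, r↔i, d↔w.

draziw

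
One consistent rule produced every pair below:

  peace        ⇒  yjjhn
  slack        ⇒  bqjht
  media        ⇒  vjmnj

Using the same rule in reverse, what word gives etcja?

voter

Shifts by position in peace: pos 0: p→y (+9), pos 1: e→j (+5), pos 2: a→j (+9), pos 3: c→h (+5) — repeating every 2. A repeating key of period 2 is used — shifts +9, +5 over and over.
Decoding etcja: e−9=v, t−5=o, c−9=t, j−5=e, a−9=r.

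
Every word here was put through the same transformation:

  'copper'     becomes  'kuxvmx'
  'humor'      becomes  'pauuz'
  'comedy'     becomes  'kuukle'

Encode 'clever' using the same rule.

Shifts by position in copper: pos 0: c→k (+8), pos 1: o→u (+6), pos 2: p→x (+8), pos 3: p→v (+6) — repeating every 2. A repeating key of period 2 is used — shifts +8, +6 over and over.
For clever: c+8=k, l+6=r, e+8=m, v+6=b, e+8=m, r+6=x.

krmbmx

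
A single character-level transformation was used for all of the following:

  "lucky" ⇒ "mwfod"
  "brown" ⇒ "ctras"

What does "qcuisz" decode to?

parent

The shift increases by 1 at each position, starting from +1: 1, 2, 3, ….
Undoing it on qcuisz: q−1=p, c−2=a, u−3=r, i−4=e, s−5=n, z−6=t.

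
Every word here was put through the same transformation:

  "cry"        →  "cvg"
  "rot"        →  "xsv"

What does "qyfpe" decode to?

The output letters match the input read backwards, each shifted +4: cry reversed is yrc. Two steps: reverse the string, then apply a Caesar shift of +4.
Reversing it on qyfpe: shift back: q−4=m, y−4=u, f−4=b, p−4=l, e−4=a → mubla; then reverse → album.

album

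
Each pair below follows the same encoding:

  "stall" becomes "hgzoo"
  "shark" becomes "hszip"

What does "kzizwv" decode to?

Each pair mirrors across the alphabet (s↔h, t↔g, a↔z): positions sum to 25. Letters are reflected about the middle of the alphabet (position → 25−position): Atbash.
Undoing it on kzizwv: k↔p, z↔a, i↔r, z↔a, w↔d, v↔e.

parade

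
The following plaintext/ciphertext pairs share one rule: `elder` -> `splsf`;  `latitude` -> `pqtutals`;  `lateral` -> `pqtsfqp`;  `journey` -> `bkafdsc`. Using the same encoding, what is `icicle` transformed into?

e(4)→s(18) and l(11)→p(15) fit y≡7x+16 (mod 26); the inverse of 7 mod 26 is 15. Each letter's alphabet position (a=0..z=25) is mapped through 7·x+16 mod 26 — an affine cipher.
On icicle: i(8)→7·8+16≡20=u; c(2)→7·2+16≡4=e; i(8)→7·8+16≡20=u; c(2)→7·2+16≡4=e; l(11)→7·11+16≡15=p; e(4)→7·4+16≡18=s (all mod 26).

ueueps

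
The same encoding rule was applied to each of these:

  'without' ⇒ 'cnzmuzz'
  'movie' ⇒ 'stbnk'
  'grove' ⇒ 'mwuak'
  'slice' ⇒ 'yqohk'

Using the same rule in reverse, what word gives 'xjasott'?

Shifts by position in without: pos 0: w→c (+6), pos 1: i→n (+5), pos 2: t→z (+6), pos 3: h→m (+5) — repeating every 2. The shifts repeat in a cycle of length 2: positions 0,1,… shift by +6, +5, then the pattern repeats.
Reversing it on xjasott: x−6=r, j−5=e, a−6=u, s−5=n, o−6=i, t−5=o, t−6=n.

reunion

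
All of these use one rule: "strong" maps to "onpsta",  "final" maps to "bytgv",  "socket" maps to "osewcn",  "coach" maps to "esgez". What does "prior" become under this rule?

rpysp

s(18)→o(14) and t(19)→n(13) fit y≡25x+6 (mod 26); the inverse of 25 mod 26 is 25. Treating letters as 0–25, the rule is x ↦ 25x + 6 (mod 26).
For prior: p(15)→25·15+6≡17=r; r(17)→25·17+6≡15=p; i(8)→25·8+6≡24=y; o(14)→25·14+6≡18=s; r(17)→25·17+6≡15=p (all mod 26).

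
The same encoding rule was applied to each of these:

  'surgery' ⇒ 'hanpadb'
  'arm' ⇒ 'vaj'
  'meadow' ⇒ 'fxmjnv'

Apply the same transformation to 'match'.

qlcjv

The output letters match the input read backwards, each shifted +9: surgery reversed is yregrus. The word is reversed, then every letter is shifted forward by 9.
Applying it to match: reverse → hctam; then shift: h+9=q, c+9=l, t+9=c, a+9=j, m+9=v.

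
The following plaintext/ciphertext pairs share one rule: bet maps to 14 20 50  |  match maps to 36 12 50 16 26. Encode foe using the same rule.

b(#2)→14 and e(#5)→20: differences scale by 2, so n = 2·pos + 10. Each letter becomes 2×(its alphabet position, a=1..z=26) + 10.
On foe: f=6→22, o=15→40, e=5→20.

22 40 20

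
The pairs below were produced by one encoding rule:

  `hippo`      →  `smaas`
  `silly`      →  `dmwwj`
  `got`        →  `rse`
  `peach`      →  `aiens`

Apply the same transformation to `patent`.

Vowels shift forward by 4 and consonants shift forward by 11.
Applying it to patent: p(cons)+11=a, a(vowel)+4=e, t(cons)+11=e, e(vowel)+4=i, n(cons)+11=y, t(cons)+11=e.

aeeiye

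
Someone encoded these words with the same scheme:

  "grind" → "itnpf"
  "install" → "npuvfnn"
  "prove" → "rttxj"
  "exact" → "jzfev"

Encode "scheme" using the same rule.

uejjoj

The shift depends on letter class: consonant g→i is +2, but vowel i→n is +5. Vowels shift forward by 5 and consonants shift forward by 2.
On scheme: s(cons)+2=u, c(cons)+2=e, h(cons)+2=j, e(vowel)+5=j, m(cons)+2=o, e(vowel)+5=j.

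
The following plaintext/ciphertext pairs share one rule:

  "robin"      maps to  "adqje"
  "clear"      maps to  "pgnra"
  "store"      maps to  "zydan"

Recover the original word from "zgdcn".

slope

r(17)→a(0) and o(14)→d(3) fit y≡25x+17 (mod 26); the inverse of 25 mod 26 is 25. Each letter's alphabet position (a=0..z=25) is mapped through 25·x+17 mod 26 — an affine cipher.
Reversing it on zgdcn: z(25)→25·(25−17)≡18=s; g(6)→25·(6−17)≡11=l; d(3)→25·(3−17)≡14=o; c(2)→25·(2−17)≡15=p; n(13)→25·(13−17)≡4=e (all mod 26).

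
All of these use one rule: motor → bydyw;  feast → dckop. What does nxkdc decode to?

Two steps: reverse the string, then apply a Caesar shift of +10.
Decoding nxkdc: shift back: n−10=d, x−10=n, k−10=a, d−10=t, c−10=s → dnats; then reverse → stand.

stand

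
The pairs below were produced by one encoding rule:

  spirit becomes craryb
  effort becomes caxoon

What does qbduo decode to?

The output letters match the input read backwards, each shifted +9: spirit reversed is tirips. Read the word backwards and shift each letter +9.
Decoding qbduo: shift back: q−9=h, b−9=s, d−9=u, u−9=l, o−9=f → hsulf; then reverse → flush.

flush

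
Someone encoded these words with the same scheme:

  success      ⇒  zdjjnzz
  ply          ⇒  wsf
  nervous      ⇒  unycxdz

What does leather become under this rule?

The shift depends on letter class: consonant s→z is +7, but vowel u→d is +9. Vowels shift forward by 9 and consonants shift forward by 7.
Applying it to leather: l(cons)+7=s, e(vowel)+9=n, a(vowel)+9=j, t(cons)+7=a, h(cons)+7=o, e(vowel)+9=n, r(cons)+7=y.

snjaony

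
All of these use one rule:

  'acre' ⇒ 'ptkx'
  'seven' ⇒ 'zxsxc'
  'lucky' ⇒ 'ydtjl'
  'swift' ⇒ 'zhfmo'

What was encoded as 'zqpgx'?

a(0)→p(15) and c(2)→t(19) fit y≡15x+15 (mod 26); the inverse of 15 mod 26 is 7. Each letter's alphabet position (a=0..z=25) is mapped through 15·x+15 mod 26 — an affine cipher.
Reversing it on zqpgx: z(25)→7·(25−15)≡18=s; q(16)→7·(16−15)≡7=h; p(15)→7·(15−15)≡0=a; g(6)→7·(6−15)≡15=p; x(23)→7·(23−15)≡4=e (all mod 26).

shape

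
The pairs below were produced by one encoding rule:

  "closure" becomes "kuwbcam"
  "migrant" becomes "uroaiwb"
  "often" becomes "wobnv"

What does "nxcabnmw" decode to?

fourteen

Shifts by position in closure: pos 0: c→k (+8), pos 1: l→u (+9), pos 2: o→w (+8), pos 3: s→b (+9) — repeating every 2. A repeating key of period 2 is used — shifts +8, +9 over and over.
Undoing it on nxcabnmw: n−8=f, x−9=o, c−8=u, a−9=r, b−8=t, n−9=e, m−8=e, w−9=n.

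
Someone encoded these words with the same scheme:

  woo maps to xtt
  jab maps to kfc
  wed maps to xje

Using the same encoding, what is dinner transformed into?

enoojs

The shift depends on letter class: consonant w→x is +1, but vowel o→t is +5. The rule splits by letter class: vowels +5, consonants +1.
For dinner: d(cons)+1=e, i(vowel)+5=n, n(cons)+1=o, n(cons)+1=o, e(vowel)+5=j, r(cons)+1=s.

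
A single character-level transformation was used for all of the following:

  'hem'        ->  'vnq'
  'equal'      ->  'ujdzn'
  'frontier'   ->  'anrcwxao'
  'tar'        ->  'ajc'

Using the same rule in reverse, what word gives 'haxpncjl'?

The output letters match the input read backwards, each shifted +9: hem reversed is meh. The word is reversed, then every letter is shifted forward by 9.
Reversing it on haxpncjl: shift back: h−9=y, a−9=r, x−9=o, p−9=g, n−9=e, c−9=t, j−9=a, l−9=c → yrogetac; then reverse → category.

category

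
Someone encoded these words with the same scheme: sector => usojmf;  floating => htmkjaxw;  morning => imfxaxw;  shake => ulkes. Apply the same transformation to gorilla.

wmfattk

s(18)→u(20) and e(4)→s(18) fit y≡15x+10 (mod 26); the inverse of 15 mod 26 is 7. Each letter's alphabet position (a=0..z=25) is mapped through 15·x+10 mod 26 — an affine cipher.
On gorilla: g(6)→15·6+10≡22=w; o(14)→15·14+10≡12=m; r(17)→15·17+10≡5=f; i(8)→15·8+10≡0=a; l(11)→15·11+10≡19=t; l(11)→15·11+10≡19=t; a(0)→15·0+10≡10=k (all mod 26).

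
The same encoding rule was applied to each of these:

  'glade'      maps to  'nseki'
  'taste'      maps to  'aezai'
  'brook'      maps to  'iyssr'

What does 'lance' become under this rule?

The shift depends on letter class: consonant g→n is +7, but vowel a→e is +4. Vowels shift forward by 4 and consonants shift forward by 7.
Applying it to lance: l(cons)+7=s, a(vowel)+4=e, n(cons)+7=u, c(cons)+7=j, e(vowel)+4=i.

seuji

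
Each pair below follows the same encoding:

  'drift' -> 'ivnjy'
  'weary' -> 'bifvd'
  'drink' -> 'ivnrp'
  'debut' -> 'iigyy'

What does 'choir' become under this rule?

It's a Vigenère-style cipher with numeric key [5,4]: position i shifts by key[i mod 2].
On choir: c+5=h, h+4=l, o+5=t, i+4=m, r+5=w.

hltmw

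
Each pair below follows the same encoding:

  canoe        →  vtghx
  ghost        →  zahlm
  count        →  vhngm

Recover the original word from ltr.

say

Compare letters: c→v is +19, a→t is +19, n→g is +19 — a constant shift. Every letter moves 19 places later in the alphabet, wrapping around z→a.
Reversing it on ltr: l−19=s, t−19=a, r−19=y.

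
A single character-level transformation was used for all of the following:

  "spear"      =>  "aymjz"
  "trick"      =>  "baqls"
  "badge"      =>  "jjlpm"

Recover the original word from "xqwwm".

phone

Shifts by position in spear: pos 0: s→a (+8), pos 1: p→y (+9), pos 2: e→m (+8), pos 3: a→j (+9) — repeating every 2. It's a Vigenère-style cipher with numeric key [8,9]: position i shifts by key[i mod 2].
Decoding xqwwm: x−8=p, q−9=h, w−8=o, w−9=n, m−8=e.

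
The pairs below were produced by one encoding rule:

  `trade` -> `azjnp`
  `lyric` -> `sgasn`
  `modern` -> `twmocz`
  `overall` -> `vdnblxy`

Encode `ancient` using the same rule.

In trade: t→a is +7, r→z is +8, a→j is +9, d→n is +10 — the shift increases by 1 each position. Letter i (0-indexed) is shifted by i+7, so successive shifts are 7, 8, 9, ….
On ancient: a+7=h, n+8=v, c+9=l, i+10=s, e+11=p, n+12=z, t+13=g.

hvlspzg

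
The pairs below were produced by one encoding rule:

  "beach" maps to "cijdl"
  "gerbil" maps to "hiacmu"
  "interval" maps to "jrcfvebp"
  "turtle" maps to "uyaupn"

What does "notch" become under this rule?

oscdl

It's a Vigenère-style cipher with numeric key [1,4,9]: position i shifts by key[i mod 3].
Applying it to notch: n+1=o, o+4=s, t+9=c, c+1=d, h+4=l.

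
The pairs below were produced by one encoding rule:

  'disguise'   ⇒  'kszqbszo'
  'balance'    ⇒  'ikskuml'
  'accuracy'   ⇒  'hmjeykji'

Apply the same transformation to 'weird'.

dopbk

The shifts repeat in a cycle of length 2: positions 0,1,… shift by +7, +10, then the pattern repeats.
Applying it to weird: w+7=d, e+10=o, i+7=p, r+10=b, d+7=k.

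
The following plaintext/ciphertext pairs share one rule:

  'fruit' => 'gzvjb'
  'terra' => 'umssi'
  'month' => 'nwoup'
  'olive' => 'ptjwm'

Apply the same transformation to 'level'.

The shifts repeat in a cycle of length 3: positions 0,1,… shift by +1, +8, +1, then the pattern repeats.
Applying it to level: l+1=m, e+8=m, v+1=w, e+1=f, l+8=t.

mmwft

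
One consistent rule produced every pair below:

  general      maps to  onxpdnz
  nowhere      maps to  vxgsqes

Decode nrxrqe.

finger

In general: g→o is +8, e→n is +9, n→x is +10, e→p is +11 — the shift increases by 1 each position. Each letter shifts forward by (position + 8), i.e. 8, 9, 10, … — the shift grows by one for each successive letter.
Undoing it on nrxrqe: n−8=f, r−9=i, x−10=n, r−11=g, q−12=e, e−13=r.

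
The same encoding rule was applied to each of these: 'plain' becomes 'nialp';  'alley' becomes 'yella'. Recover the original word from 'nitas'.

The output letters match the input read backwards: plain reversed is nialp. It's just the letters in reverse order.
Undoing it on nitas: then reverse → satin.

satin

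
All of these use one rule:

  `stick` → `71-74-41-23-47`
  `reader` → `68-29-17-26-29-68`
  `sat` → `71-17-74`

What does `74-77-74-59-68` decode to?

tutor

s(#19)→71 and t(#20)→74: differences scale by 3, so n = 3·pos + 14. Each letter becomes 3×(its alphabet position, a=1..z=26) + 14.
Reversing it on 74-77-74-59-68: 74→(74−14)÷3=20=t, 77→(77−14)÷3=21=u, 74→(74−14)÷3=20=t, 59→(59−14)÷3=15=o, 68→(68−14)÷3=18=r.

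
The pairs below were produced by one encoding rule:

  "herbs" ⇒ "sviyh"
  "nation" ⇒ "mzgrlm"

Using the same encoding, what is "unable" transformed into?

Each pair mirrors across the alphabet (h↔s, e↔v, r↔i): positions sum to 25. Each letter is replaced by its mirror in the alphabet: a↔z, b↔y, c↔x, and so on (the Atbash cipher).
On unable: u↔f, n↔m, a↔z, b↔y, l↔o, e↔v.

fmzyov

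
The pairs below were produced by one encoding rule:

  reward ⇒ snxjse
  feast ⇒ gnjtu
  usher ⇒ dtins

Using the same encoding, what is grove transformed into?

The shift depends on letter class: consonant r→s is +1, but vowel e→n is +9. Two shifts are in play — +9 for a/e/i/o/u, +1 for every other letter.
For grove: g(cons)+1=h, r(cons)+1=s, o(vowel)+9=x, v(cons)+1=w, e(vowel)+9=n.

hsxwn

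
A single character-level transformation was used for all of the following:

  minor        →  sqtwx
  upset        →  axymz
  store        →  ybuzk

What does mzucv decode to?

group

Shifts by position in minor: pos 0: m→s (+6), pos 1: i→q (+8), pos 2: n→t (+6), pos 3: o→w (+8) — repeating every 2. A repeating key of period 2 is used — shifts +6, +8 over and over.
Undoing it on mzucv: m−6=g, z−8=r, u−6=o, c−8=u, v−6=p.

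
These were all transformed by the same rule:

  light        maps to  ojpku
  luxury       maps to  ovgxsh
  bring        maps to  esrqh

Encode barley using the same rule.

ebaofh

The shifts repeat in a cycle of length 3: positions 0,1,… shift by +3, +1, +9, then the pattern repeats.
For barley: b+3=e, a+1=b, r+9=a, l+3=o, e+1=f, y+9=h.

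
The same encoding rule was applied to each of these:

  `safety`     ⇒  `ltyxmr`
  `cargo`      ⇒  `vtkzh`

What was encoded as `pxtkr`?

weary

Compare letters: s→l is +19, a→t is +19, f→y is +19 — a constant shift. Each letter is shifted forward by 19 in the alphabet (a Caesar shift of +19).
Undoing it on pxtkr: p−19=w, x−19=e, t−19=a, k−19=r, r−19=y.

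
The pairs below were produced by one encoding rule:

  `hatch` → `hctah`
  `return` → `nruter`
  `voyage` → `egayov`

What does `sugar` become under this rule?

ragus

The output letters match the input read backwards: hatch reversed is hctah. It's just the letters in reverse order.
Applying it to sugar: reverse → ragus.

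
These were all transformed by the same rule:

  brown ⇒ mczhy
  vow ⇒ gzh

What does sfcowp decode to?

hurdle

Compare letters: b→m is +11, r→c is +11, o→z is +11 — a constant shift. This is a Caesar cipher with shift 11.
Undoing it on sfcowp: s−11=h, f−11=u, c−11=r, o−11=d, w−11=l, p−11=e.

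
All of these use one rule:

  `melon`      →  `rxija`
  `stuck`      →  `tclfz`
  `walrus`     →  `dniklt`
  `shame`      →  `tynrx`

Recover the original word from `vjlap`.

m(12)→r(17) and e(4)→x(23) fit y≡9x+13 (mod 26); the inverse of 9 mod 26 is 3. This is an affine cipher: with a=0,…,z=25, each position x becomes (9x+13) mod 26.
Undoing it on vjlap: v(21)→3·(21−13)≡24=y; j(9)→3·(9−13)≡14=o; l(11)→3·(11−13)≡20=u; a(0)→3·(0−13)≡13=n; p(15)→3·(15−13)≡6=g (all mod 26).

young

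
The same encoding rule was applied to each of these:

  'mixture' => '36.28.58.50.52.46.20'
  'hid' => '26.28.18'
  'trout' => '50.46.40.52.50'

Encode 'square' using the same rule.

48.44.52.12.46.20

m(#13)→36 and i(#9)→28: differences scale by 2, so n = 2·pos + 10. With a=1..z=26, the number is 2·pos + 10.
For square: s=19→48, q=17→44, u=21→52, a=1→12, r=18→46, e=5→20.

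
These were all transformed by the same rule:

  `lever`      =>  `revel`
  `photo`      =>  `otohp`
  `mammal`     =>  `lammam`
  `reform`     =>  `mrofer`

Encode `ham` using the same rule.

mah

The output letters match the input read backwards: lever reversed is revel. It's just the letters in reverse order.
Applying it to ham: reverse → mah.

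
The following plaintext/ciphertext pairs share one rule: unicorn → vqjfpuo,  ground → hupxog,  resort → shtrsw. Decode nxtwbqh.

mustang

Shifts by position in unicorn: pos 0: u→v (+1), pos 1: n→q (+3), pos 2: i→j (+1), pos 3: c→f (+3) — repeating every 2. A repeating key of period 2 is used — shifts +1, +3 over and over.
Reversing it on nxtwbqh: n−1=m, x−3=u, t−1=s, w−3=t, b−1=a, q−3=n, h−1=g.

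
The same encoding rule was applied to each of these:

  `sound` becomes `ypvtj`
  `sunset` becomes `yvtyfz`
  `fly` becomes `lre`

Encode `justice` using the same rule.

pvyzjif

The shift depends on letter class: consonant s→y is +6, but vowel o→p is +1. Two shifts are in play — +1 for a/e/i/o/u, +6 for every other letter.
Applying it to justice: j(cons)+6=p, u(vowel)+1=v, s(cons)+6=y, t(cons)+6=z, i(vowel)+1=j, c(cons)+6=i, e(vowel)+1=f.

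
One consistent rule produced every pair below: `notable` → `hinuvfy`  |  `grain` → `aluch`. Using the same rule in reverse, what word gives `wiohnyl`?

counter

This is a Caesar cipher with shift 20.
Undoing it on wiohnyl: w−20=c, i−20=o, o−20=u, h−20=n, n−20=t, y−20=e, l−20=r.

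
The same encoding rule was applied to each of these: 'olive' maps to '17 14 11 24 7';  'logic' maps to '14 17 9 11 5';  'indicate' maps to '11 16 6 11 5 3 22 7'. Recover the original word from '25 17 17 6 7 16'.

o is letter #15 and maps to 17: an offset of 2. Each letter is replaced by its alphabet position (a=1..z=26) + 2.
Decoding 25 17 17 6 7 16: 25→(25−2)÷1=23=w, 17→(17−2)÷1=15=o, 17→(17−2)÷1=15=o, 6→(6−2)÷1=4=d, 7→(7−2)÷1=5=e, 16→(16−2)÷1=14=n.

wooden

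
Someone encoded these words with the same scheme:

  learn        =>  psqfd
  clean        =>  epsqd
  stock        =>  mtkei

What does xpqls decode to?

l(11)→p(15) and e(4)→s(18) fit y≡7x+16 (mod 26); the inverse of 7 mod 26 is 15. This is an affine cipher: with a=0,…,z=25, each position x becomes (7x+16) mod 26.
Reversing it on xpqls: x(23)→15·(23−16)≡1=b; p(15)→15·(15−16)≡11=l; q(16)→15·(16−16)≡0=a; l(11)→15·(11−16)≡3=d; s(18)→15·(18−16)≡4=e (all mod 26).

blade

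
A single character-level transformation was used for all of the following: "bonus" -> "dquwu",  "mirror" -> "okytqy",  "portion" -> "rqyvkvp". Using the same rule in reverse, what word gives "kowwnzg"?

Shifts by position in bonus: pos 0: b→d (+2), pos 1: o→q (+2), pos 2: n→u (+7), pos 3: u→w (+2), pos 4: s→u (+2) — repeating every 3. It's a Vigenère-style cipher with numeric key [2,2,7]: position i shifts by key[i mod 3].
Reversing it on kowwnzg: k−2=i, o−2=m, w−7=p, w−2=u, n−2=l, z−7=s, g−2=e.

impulse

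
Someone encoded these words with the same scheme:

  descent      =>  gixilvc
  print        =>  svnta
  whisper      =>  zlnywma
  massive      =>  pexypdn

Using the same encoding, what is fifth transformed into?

Letter i (0-indexed) is shifted by i+3, so successive shifts are 3, 4, 5, ….
On fifth: f+3=i, i+4=m, f+5=k, t+6=z, h+7=o.

imkzo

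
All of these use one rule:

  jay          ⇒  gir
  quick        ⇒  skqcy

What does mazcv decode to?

The output letters match the input read backwards, each shifted +8: jay reversed is yaj. Two steps: reverse the string, then apply a Caesar shift of +8.
Decoding mazcv: shift back: m−8=e, a−8=s, z−8=r, c−8=u, v−8=n → esrun; then reverse → nurse.

nurse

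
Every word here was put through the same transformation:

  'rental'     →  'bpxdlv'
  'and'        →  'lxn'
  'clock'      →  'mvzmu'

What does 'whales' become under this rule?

grlvpc

The shift depends on letter class: consonant r→b is +10, but vowel e→p is +11. Two shifts are in play — +11 for a/e/i/o/u, +10 for every other letter.
Applying it to whales: w(cons)+10=g, h(cons)+10=r, a(vowel)+11=l, l(cons)+10=v, e(vowel)+11=p, s(cons)+10=c.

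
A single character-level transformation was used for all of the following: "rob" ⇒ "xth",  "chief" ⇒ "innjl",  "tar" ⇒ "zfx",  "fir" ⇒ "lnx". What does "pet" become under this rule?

vjz

The shift depends on letter class: consonant r→x is +6, but vowel o→t is +5. The rule splits by letter class: vowels +5, consonants +6.
Applying it to pet: p(cons)+6=v, e(vowel)+5=j, t(cons)+6=z.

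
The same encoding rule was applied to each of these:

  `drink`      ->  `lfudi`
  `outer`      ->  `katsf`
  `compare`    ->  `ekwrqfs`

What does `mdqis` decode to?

snake

d(3)→l(11) and r(17)→f(5) fit y≡7x+16 (mod 26); the inverse of 7 mod 26 is 15. This is an affine cipher: with a=0,…,z=25, each position x becomes (7x+16) mod 26.
Undoing it on mdqis: m(12)→15·(12−16)≡18=s; d(3)→15·(3−16)≡13=n; q(16)→15·(16−16)≡0=a; i(8)→15·(8−16)≡10=k; s(18)→15·(18−16)≡4=e (all mod 26).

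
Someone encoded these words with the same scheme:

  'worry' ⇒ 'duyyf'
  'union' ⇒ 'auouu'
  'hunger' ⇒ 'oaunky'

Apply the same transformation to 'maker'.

The shift depends on letter class: consonant w→d is +7, but vowel o→u is +6. The rule splits by letter class: vowels +6, consonants +7.
Applying it to maker: m(cons)+7=t, a(vowel)+6=g, k(cons)+7=r, e(vowel)+6=k, r(cons)+7=y.

tgrky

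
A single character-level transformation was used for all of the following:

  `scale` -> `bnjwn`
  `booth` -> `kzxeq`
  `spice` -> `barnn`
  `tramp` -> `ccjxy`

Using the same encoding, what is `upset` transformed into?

The shifts repeat in a cycle of length 2: positions 0,1,… shift by +9, +11, then the pattern repeats.
On upset: u+9=d, p+11=a, s+9=b, e+11=p, t+9=c.

dabpc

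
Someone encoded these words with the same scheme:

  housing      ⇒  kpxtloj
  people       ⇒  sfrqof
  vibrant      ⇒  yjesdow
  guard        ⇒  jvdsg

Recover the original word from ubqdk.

ranch

A repeating key of period 2 is used — shifts +3, +1 over and over.
Decoding ubqdk: u−3=r, b−1=a, q−3=n, d−1=c, k−3=h.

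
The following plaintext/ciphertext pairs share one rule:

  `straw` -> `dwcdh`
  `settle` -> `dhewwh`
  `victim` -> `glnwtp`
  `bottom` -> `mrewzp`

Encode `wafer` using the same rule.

hdqhc

It's a Vigenère-style cipher with numeric key [11,3]: position i shifts by key[i mod 2].
On wafer: w+11=h, a+3=d, f+11=q, e+3=h, r+11=c.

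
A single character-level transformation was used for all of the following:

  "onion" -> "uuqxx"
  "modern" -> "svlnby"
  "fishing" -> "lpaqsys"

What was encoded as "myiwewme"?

The shift increases by 1 at each position, starting from +6: 6, 7, 8, ….
Decoding myiwewme: m−6=g, y−7=r, i−8=a, w−9=n, e−10=u, w−11=l, m−12=a, e−13=r.

granular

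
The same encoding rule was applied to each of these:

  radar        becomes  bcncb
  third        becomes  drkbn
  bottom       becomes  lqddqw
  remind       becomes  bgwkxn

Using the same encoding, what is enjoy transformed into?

The shift depends on letter class: consonant r→b is +10, but vowel a→c is +2. Vowels shift forward by 2 and consonants shift forward by 10.
On enjoy: e(vowel)+2=g, n(cons)+10=x, j(cons)+10=t, o(vowel)+2=q, y(cons)+10=i.

gxtqi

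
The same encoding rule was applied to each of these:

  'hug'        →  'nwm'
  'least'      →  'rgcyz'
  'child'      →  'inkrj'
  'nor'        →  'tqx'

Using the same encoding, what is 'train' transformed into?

zxckt

The shift depends on letter class: consonant h→n is +6, but vowel u→w is +2. Two shifts are in play — +2 for a/e/i/o/u, +6 for every other letter.
On train: t(cons)+6=z, r(cons)+6=x, a(vowel)+2=c, i(vowel)+2=k, n(cons)+6=t.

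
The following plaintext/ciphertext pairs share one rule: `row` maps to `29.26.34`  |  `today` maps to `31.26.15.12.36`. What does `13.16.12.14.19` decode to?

r is letter #18 and maps to 29: an offset of 11. The number is (letter's place in the alphabet, a=1) + 11.
Decoding 13.16.12.14.19: 13→(13−11)÷1=2=b, 16→(16−11)÷1=5=e, 12→(12−11)÷1=1=a, 14→(14−11)÷1=3=c, 19→(19−11)÷1=8=h.

beach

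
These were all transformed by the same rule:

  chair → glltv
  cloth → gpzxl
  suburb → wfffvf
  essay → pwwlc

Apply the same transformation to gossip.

kzwwtt

The shift depends on letter class: consonant c→g is +4, but vowel a→l is +11. Vowels shift forward by 11 and consonants shift forward by 4.
For gossip: g(cons)+4=k, o(vowel)+11=z, s(cons)+4=w, s(cons)+4=w, i(vowel)+11=t, p(cons)+4=t.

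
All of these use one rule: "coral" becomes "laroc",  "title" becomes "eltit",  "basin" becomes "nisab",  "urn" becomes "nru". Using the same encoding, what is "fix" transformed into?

xif

The output letters match the input read backwards: coral reversed is laroc. The word is simply reversed.
Applying it to fix: reverse → xif.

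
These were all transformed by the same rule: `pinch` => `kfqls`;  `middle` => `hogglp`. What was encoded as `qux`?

The word is reversed, then every letter is shifted forward by 3.
Decoding qux: shift back: q−3=n, u−3=r, x−3=u → nru; then reverse → urn.

urn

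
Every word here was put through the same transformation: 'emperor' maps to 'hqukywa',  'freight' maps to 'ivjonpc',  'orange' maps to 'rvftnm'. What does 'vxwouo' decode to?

In emperor: e→h is +3, m→q is +4, p→u is +5, e→k is +6 — the shift increases by 1 each position. Letter i (0-indexed) is shifted by i+3, so successive shifts are 3, 4, 5, ….
Decoding vxwouo: v−3=s, x−4=t, w−5=r, o−6=i, u−7=n, o−8=g.

string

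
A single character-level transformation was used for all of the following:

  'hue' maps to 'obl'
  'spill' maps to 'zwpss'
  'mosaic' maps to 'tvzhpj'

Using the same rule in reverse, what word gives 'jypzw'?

Each letter is shifted forward by 7 in the alphabet (a Caesar shift of +7).
Reversing it on jypzw: j−7=c, y−7=r, p−7=i, z−7=s, w−7=p.

crisp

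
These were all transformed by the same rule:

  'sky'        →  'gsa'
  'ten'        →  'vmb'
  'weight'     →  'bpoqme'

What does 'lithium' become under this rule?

ucqpbqt

The output letters match the input read backwards, each shifted +8: sky reversed is yks. Two steps: reverse the string, then apply a Caesar shift of +8.
On lithium: reverse → muihtil; then shift: m+8=u, u+8=c, i+8=q, h+8=p, t+8=b, i+8=q, l+8=t.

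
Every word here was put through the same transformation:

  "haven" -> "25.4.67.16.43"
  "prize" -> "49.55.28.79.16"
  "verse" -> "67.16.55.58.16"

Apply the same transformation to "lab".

37.4.7

The formula is n = 3×(alphabet index, a=1) + 1.
For lab: l=12→37, a=1→4, b=2→7.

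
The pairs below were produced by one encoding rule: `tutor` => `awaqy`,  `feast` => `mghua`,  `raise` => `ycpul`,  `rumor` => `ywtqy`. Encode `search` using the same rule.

zghtjj

Shifts by position in tutor: pos 0: t→a (+7), pos 1: u→w (+2), pos 2: t→a (+7), pos 3: o→q (+2) — repeating every 2. It's a Vigenère-style cipher with numeric key [7,2]: position i shifts by key[i mod 2].
Applying it to search: s+7=z, e+2=g, a+7=h, r+2=t, c+7=j, h+2=j.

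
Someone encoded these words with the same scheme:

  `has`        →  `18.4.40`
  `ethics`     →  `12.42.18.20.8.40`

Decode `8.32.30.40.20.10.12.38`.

consider

h(#8)→18 and a(#1)→4: differences scale by 2, so n = 2·pos + 2. Each letter becomes 2×(its alphabet position, a=1..z=26) + 2.
Reversing it on 8.32.30.40.20.10.12.38: 8→(8−2)÷2=3=c, 32→(32−2)÷2=15=o, 30→(30−2)÷2=14=n, 40→(40−2)÷2=19=s, 20→(20−2)÷2=9=i, 10→(10−2)÷2=4=d, 12→(12−2)÷2=5=e, 38→(38−2)÷2=18=r.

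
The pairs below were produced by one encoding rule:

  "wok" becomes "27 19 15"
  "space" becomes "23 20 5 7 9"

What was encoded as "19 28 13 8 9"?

oxide

w is letter #23 and maps to 27: an offset of 4. The number is (letter's place in the alphabet, a=1) + 4.
Undoing it on 19 28 13 8 9: 19→(19−4)÷1=15=o, 28→(28−4)÷1=24=x, 13→(13−4)÷1=9=i, 8→(8−4)÷1=4=d, 9→(9−4)÷1=5=e.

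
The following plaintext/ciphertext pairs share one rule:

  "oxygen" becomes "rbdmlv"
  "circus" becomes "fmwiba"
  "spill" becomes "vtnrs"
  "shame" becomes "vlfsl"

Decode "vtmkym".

sphere

In oxygen: o→r is +3, x→b is +4, y→d is +5, g→m is +6 — the shift increases by 1 each position. The shift increases by 1 at each position, starting from +3: 3, 4, 5, ….
Decoding vtmkym: v−3=s, t−4=p, m−5=h, k−6=e, y−7=r, m−8=e.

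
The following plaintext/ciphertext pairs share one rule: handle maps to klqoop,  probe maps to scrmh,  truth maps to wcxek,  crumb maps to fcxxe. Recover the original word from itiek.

fifth

Shifts by position in handle: pos 0: h→k (+3), pos 1: a→l (+11), pos 2: n→q (+3), pos 3: d→o (+11) — repeating every 2. It's a Vigenère-style cipher with numeric key [3,11]: position i shifts by key[i mod 2].
Undoing it on itiek: i−3=f, t−11=i, i−3=f, e−11=t, k−3=h.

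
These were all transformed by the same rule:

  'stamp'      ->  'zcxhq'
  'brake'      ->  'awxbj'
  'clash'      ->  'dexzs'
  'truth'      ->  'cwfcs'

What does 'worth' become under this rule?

s(18)→z(25) and t(19)→c(2) fit y≡3x+23 (mod 26); the inverse of 3 mod 26 is 9. Treating letters as 0–25, the rule is x ↦ 3x + 23 (mod 26).
For worth: w(22)→3·22+23≡11=l; o(14)→3·14+23≡13=n; r(17)→3·17+23≡22=w; t(19)→3·19+23≡2=c; h(7)→3·7+23≡18=s (all mod 26).

lnwcs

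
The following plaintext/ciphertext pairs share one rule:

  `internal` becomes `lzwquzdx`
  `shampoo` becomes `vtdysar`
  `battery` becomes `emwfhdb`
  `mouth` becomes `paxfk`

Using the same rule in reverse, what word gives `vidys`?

swamp

A repeating key of period 2 is used — shifts +3, +12 over and over.
Decoding vidys: v−3=s, i−12=w, d−3=a, y−12=m, s−3=p.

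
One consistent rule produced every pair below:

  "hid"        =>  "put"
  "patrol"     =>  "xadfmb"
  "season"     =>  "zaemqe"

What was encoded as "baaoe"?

scoop

The output letters match the input read backwards, each shifted +12: hid reversed is dih. Two steps: reverse the string, then apply a Caesar shift of +12.
Undoing it on baaoe: shift back: b−12=p, a−12=o, a−12=o, o−12=c, e−12=s → poocs; then reverse → scoop.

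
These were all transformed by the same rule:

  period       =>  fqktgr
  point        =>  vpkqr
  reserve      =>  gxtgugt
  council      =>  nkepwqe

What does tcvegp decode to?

Read the word backwards and shift each letter +2.
Reversing it on tcvegp: shift back: t−2=r, c−2=a, v−2=t, e−2=c, g−2=e, p−2=n → ratcen; then reverse → nectar.

nectar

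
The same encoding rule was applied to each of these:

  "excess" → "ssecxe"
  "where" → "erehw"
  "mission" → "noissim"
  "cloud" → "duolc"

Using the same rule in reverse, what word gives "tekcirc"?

cricket

The output letters match the input read backwards: excess reversed is ssecxe. It's just the letters in reverse order.
Reversing it on tekcirc: then reverse → cricket.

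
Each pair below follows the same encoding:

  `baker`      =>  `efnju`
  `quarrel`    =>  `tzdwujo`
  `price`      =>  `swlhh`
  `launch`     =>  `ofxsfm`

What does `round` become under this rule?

The shifts repeat in a cycle of length 2: positions 0,1,… shift by +3, +5, then the pattern repeats.
For round: r+3=u, o+5=t, u+3=x, n+5=s, d+3=g.

utxsg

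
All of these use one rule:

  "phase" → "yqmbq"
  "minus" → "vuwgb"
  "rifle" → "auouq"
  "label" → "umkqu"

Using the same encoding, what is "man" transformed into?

vmw

The shift depends on letter class: consonant p→y is +9, but vowel a→m is +12. Two shifts are in play — +12 for a/e/i/o/u, +9 for every other letter.
Applying it to man: m(cons)+9=v, a(vowel)+12=m, n(cons)+9=w.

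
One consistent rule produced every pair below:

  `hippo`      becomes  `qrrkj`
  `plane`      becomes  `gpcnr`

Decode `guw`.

The output letters match the input read backwards, each shifted +2: hippo reversed is oppih. The word is reversed, then every letter is shifted forward by 2.
Reversing it on guw: shift back: g−2=e, u−2=s, w−2=u → esu; then reverse → use.

use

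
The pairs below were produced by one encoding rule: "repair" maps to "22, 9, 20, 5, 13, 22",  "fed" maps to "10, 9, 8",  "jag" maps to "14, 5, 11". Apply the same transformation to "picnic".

r is letter #18 and maps to 22: an offset of 4. Each letter is replaced by its alphabet position (a=1..z=26) + 4.
On picnic: p=16→20, i=9→13, c=3→7, n=14→18, i=9→13, c=3→7.

20, 13, 7, 18, 13, 7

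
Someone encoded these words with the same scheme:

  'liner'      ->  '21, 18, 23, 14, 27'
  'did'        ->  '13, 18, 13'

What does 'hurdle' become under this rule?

17, 30, 27, 13, 21, 14

l is letter #12 and maps to 21: an offset of 9. The number is (letter's place in the alphabet, a=1) + 9.
On hurdle: h=8→17, u=21→30, r=18→27, d=4→13, l=12→21, e=5→14.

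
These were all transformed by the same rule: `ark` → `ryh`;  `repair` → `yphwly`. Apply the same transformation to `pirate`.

lahypw

The output letters match the input read backwards, each shifted +7: ark reversed is kra. Read the word backwards and shift each letter +7.
Applying it to pirate: reverse → etarip; then shift: e+7=l, t+7=a, a+7=h, r+7=y, i+7=p, p+7=w.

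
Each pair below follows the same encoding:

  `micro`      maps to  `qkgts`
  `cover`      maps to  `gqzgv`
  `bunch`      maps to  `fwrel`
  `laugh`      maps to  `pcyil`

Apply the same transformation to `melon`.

qgpqr

Shifts by position in micro: pos 0: m→q (+4), pos 1: i→k (+2), pos 2: c→g (+4), pos 3: r→t (+2) — repeating every 2. It's a Vigenère-style cipher with numeric key [4,2]: position i shifts by key[i mod 2].
Applying it to melon: m+4=q, e+2=g, l+4=p, o+2=q, n+4=r.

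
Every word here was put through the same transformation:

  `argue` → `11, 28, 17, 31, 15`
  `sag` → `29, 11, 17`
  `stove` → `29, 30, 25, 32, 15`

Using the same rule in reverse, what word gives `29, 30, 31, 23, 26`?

stump

The number is (letter's place in the alphabet, a=1) + 10.
Undoing it on 29, 30, 31, 23, 26: 29→(29−10)÷1=19=s, 30→(30−10)÷1=20=t, 31→(31−10)÷1=21=u, 23→(23−10)÷1=13=m, 26→(26−10)÷1=16=p.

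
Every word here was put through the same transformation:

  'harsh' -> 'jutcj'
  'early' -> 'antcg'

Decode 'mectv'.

track

The output letters match the input read backwards, each shifted +2: harsh reversed is hsrah. Two steps: reverse the string, then apply a Caesar shift of +2.
Undoing it on mectv: shift back: m−2=k, e−2=c, c−2=a, t−2=r, v−2=t → kcart; then reverse → track.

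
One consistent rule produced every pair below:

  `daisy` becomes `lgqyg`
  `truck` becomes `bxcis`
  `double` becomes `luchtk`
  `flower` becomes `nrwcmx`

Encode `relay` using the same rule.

Shifts by position in daisy: pos 0: d→l (+8), pos 1: a→g (+6), pos 2: i→q (+8), pos 3: s→y (+6) — repeating every 2. It's a Vigenère-style cipher with numeric key [8,6]: position i shifts by key[i mod 2].
Applying it to relay: r+8=z, e+6=k, l+8=t, a+6=g, y+8=g.

zktgg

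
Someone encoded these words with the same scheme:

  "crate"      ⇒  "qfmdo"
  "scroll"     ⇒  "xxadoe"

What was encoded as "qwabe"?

spoke

The output letters match the input read backwards, each shifted +12: crate reversed is etarc. Read the word backwards and shift each letter +12.
Reversing it on qwabe: shift back: q−12=e, w−12=k, a−12=o, b−12=p, e−12=s → ekops; then reverse → spoke.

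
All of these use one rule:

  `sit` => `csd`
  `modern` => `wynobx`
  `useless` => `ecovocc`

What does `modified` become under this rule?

wynspson

Compare letters: s→c is +10, i→s is +10, t→d is +10 — a constant shift. It's a constant shift of +10 (ROT10).
On modified: m+10=w, o+10=y, d+10=n, i+10=s, f+10=p, i+10=s, e+10=o, d+10=n.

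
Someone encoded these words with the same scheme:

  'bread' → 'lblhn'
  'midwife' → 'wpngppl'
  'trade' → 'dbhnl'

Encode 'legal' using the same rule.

vlqhv

Vowels shift forward by 7 and consonants shift forward by 10.
On legal: l(cons)+10=v, e(vowel)+7=l, g(cons)+10=q, a(vowel)+7=h, l(cons)+10=v.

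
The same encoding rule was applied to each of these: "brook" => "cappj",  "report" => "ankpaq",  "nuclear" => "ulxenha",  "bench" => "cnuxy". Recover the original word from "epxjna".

locker

b(1)→c(2) and r(17)→a(0) fit y≡21x+7 (mod 26); the inverse of 21 mod 26 is 5. Each letter's alphabet position (a=0..z=25) is mapped through 21·x+7 mod 26 — an affine cipher.
Decoding epxjna: e(4)→5·(4−7)≡11=l; p(15)→5·(15−7)≡14=o; x(23)→5·(23−7)≡2=c; j(9)→5·(9−7)≡10=k; n(13)→5·(13−7)≡4=e; a(0)→5·(0−7)≡17=r (all mod 26).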